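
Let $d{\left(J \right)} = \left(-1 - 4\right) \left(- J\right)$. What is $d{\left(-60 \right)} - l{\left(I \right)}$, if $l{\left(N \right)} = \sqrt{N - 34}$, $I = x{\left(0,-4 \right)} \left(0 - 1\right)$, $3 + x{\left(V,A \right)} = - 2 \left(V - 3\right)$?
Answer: $-300 - i \sqrt{37} \approx -300.0 - 6.0828 i$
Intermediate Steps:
$x{\left(V,A \right)} = 3 - 2 V$ ($x{\left(V,A \right)} = -3 - 2 \left(V - 3\right) = -3 - 2 \left(-3 + V\right) = -3 - \left(-6 + 2 V\right) = 3 - 2 V$)
$d{\left(J \right)} = 5 J$ ($d{\left(J \right)} = - 5 \left(- J\right) = 5 J$)
$I = -3$ ($I = \left(3 - 0\right) \left(0 - 1\right) = \left(3 + 0\right) \left(-1\right) = 3 \left(-1\right) = -3$)
$l{\left(N \right)} = \sqrt{-34 + N}$
$d{\left(-60 \right)} - l{\left(I \right)} = 5 \left(-60\right) - \sqrt{-34 - 3} = -300 - \sqrt{-37} = -300 - i \sqrt{37}$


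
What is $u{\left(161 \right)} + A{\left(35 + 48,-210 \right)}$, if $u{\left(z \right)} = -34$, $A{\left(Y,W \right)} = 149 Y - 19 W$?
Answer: $16323$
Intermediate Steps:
$A{\left(Y,W \right)} = - 19 W + 149 Y$
$u{\left(161 \right)} + A{\left(35 + 48,-210 \right)} = -34 - \left(-3990 - 149 \left(35 + 48\right)\right) = -34 + \left(3990 + 149 \cdot 83\right) = -34 + \left(3990 + 12367\right) = -34 + 16357 = 16323$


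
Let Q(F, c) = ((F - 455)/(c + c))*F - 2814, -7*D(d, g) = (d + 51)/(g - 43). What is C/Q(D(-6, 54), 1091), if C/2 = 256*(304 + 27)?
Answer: -548118120704/9100839723 ≈ -60.227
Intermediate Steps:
D(d, g) = -(51 + d)/(7*(-43 + g)) (D(d, g) = -(d + 51)/(7*(g - 43)) = -(51 + d)/(7*(-43 + g)))
C = 169472 (C = 2*(256*(304 + 27)) = 2*(256*331) = 2*84736 = 169472)
Q(F, c) = -2814 + F*(-455 + F)/(2*c) (Q(F, c) = ((-455 + F)/((2*c)))*F - 2814 = ((-455 + F)*(1/(2*c)))*F - 2814 = ((-455 + F)/(2*c))*F - 2814 = F*(-455 + F)/(2*c) - 2814 = -2814 + F*(-455 + F)/(2*c))
C/Q(D(-6, 54), 1091) = 169472/(((1/2)*(((-51 - 1*(-6))/(7*(-43 + 54)))**2 - 5628*1091 - 65*(-51 - 1*(-6))/(-43 + 54))/1091)) = 169472/(((1/2)*(1/1091)*(((1/7)*(-51 + 6)/11)**2 - 6140148 - 65*(-51 + 6)/11))) = 169472/(((1/2)*(1/1091)*(((1/7)*(1/11)*(-45))**2 - 6140148 - 65*(-45)/11))) = 169472/(((1/2)*(1/1091)*((-45/77)**2 - 6140148 - 455*(-45/77)))) = 169472/(((1/2)*(1/1091)*(2025/5929 - 6140148 + 2925/11))) = 169472/(((1/2)*(1/1091)*(-36403358892/5929))) = 169472/(-18201679446/6468539) = 169472*(-6468539/18201679446) = -548118120704/9100839723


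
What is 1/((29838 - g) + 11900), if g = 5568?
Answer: 1/36170 ≈ 2.7647e-5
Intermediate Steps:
1/((29838 - g) + 11900) = 1/((29838 - 1*5568) + 11900) = 1/((29838 - 5568) + 11900) = 1/(24270 + 11900) = 1/36170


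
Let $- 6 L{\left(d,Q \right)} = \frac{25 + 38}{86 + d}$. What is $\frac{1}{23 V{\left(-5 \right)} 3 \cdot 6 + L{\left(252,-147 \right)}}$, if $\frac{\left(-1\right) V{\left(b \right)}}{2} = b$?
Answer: $\frac{676}{2798619} \approx 0.00024155$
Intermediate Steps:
$L{\left(d,Q \right)} = - \frac{21}{2 \left(86 + d\right)}$ ($L{\left(d,Q \right)} = - \frac{\left(25 + 38\right) \frac{1}{86 + d}}{6} = - \frac{63 \frac{1}{86 + d}}{6} = - \frac{21}{2 \left(86 + d\right)}$)
$V{\left(b \right)} = - 2 b$
$\frac{1}{23 V{\left(-5 \right)} 3 \cdot 6 + L{\left(252,-147 \right)}} = \frac{1}{23 \left(\left(-2\right) \left(-5\right)\right) 3 \cdot 6 - \frac{21}{172 + 2 \cdot 252}} = \frac{1}{23 \cdot 10 \cdot 18 - \frac{21}{172 + 504}} = \frac{1}{230 \cdot 18 - \frac{21}{676}} = \frac{1}{4140 - \frac{21}{676}} = \frac{1}{\frac{2798619}{676}} = \frac{676}{2798619}$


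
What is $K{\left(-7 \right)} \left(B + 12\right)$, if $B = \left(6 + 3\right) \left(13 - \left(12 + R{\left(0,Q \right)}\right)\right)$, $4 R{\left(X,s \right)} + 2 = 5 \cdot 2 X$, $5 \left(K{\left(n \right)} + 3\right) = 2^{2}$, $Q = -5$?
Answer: $- \frac{561}{10} \approx -56.1$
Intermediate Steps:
$K{\left(n \right)} = - \frac{11}{5}$ ($K{\left(n \right)} = -3 + \frac{2^{2}}{5} = -3 + \frac{1}{5} \cdot 4 = -3 + \frac{4}{5} = - \frac{11}{5}$)
$R{\left(X,s \right)} = - \frac{1}{2} + \frac{5 X}{2}$ ($R{\left(X,s \right)} = - \frac{1}{2} + \frac{5 \cdot 2 X}{4} = - \frac{1}{2} + \frac{10 X}{4} = - \frac{1}{2} + \frac{5 X}{2}$)
$B = \frac{27}{2}$ ($B = \left(6 + 3\right) \left(13 - \left(\frac{23}{2} + 0\right)\right) = 9 \left(13 - \frac{23}{2}\right) = 9 \cdot \frac{3}{2} = \frac{27}{2} \approx 13.5$)
$K{\left(-7 \right)} \left(B + 12\right) = - \frac{11 \left(\frac{27}{2} + 12\right)}{5} = \left(- \frac{11}{5}\right) \frac{51}{2} = - \frac{561}{10}$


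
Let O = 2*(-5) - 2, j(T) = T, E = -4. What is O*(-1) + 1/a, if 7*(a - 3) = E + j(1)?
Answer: 223/18 ≈ 12.389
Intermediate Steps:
a = 18/7 (a = 3 + (-4 + 1)/7 = 3 + (1/7)*(-3) = 3 - 3/7 = 18/7 ≈ 2.5714)
O = -12 (O = -10 - 2 = -12)
O*(-1) + 1/a = -12*(-1) + 1/(18/7) = 12 + 7/18 = 223/18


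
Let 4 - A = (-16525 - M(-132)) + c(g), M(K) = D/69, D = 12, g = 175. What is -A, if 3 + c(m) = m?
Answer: -376215/23 ≈ -16357.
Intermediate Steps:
c(m) = -3 + m
M(K) = 4/23 (M(K) = 12/69 = 12*(1/69) = 4/23)
A = 376215/23 (A = 4 - ((-16525 - 1*4/23) + (-3 + 175)) = 4 - ((-16525 - 4/23) + 172) = 4 - (-380079/23 + 172) = 4 - 1*(-376123/23) = 4 + 376123/23 = 376215/23 ≈ 16357.)
-A = -1*376215/23 = -376215/23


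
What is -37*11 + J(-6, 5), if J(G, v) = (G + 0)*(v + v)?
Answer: -467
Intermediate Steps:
J(G, v) = 2*G*v (J(G, v) = G*(2*v) = 2*G*v)
-37*11 + J(-6, 5) = -37*11 + 2*(-6)*5 = -407 - 60 = -467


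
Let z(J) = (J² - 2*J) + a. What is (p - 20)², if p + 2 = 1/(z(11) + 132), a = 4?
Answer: 26718561/55225 ≈ 483.81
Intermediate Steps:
z(J) = 4 + J² - 2*J (z(J) = (J² - 2*J) + 4 = 4 + J² - 2*J)
p = -469/235 (p = -2 + 1/((4 + 11² - 2*11) + 132) = -2 + 1/((4 + 121 - 22) + 132) = -2 + 1/(103 + 132) = -2 + 1/235 = -469/235 ≈ -1.9957)
(p - 20)² = (-469/235 - 20)² = (-5169/235)² = 26718561/55225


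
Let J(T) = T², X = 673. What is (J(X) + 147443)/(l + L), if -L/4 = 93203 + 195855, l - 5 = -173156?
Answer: -35316/78199 ≈ -0.45162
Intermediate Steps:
l = -173151 (l = 5 - 173156 = -173151)
L = -1156232 (L = -4*(93203 + 195855) = -4*289058 = -1156232)
(J(X) + 147443)/(l + L) = (673² + 147443)/(-173151 - 1156232) = (452929 + 147443)/(-1329383) = 600372*(-1/1329383) = -35316/78199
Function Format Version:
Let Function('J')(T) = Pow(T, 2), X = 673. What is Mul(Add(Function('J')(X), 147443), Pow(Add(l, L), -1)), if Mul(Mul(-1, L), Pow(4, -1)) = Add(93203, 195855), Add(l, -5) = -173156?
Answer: Rational(-35316, 78199) ≈ -0.45162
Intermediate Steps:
l = -173151 (l = Add(5, -173156) = -173151)
L = -1156232 (L = Mul(-4, Add(93203, 195855)) = Mul(-4, 289058) = -1156232)
Mul(Add(Function('J')(X), 147443), Pow(Add(l, L), -1)) = Mul(Add(Pow(673, 2), 147443), Pow(Add(-173151, -1156232), -1)) = Mul(Add(452929, 147443), Pow(-1329383, -1)) = Mul(600372, Rational(-1, 1329383)) = Rational(-35316, 78199)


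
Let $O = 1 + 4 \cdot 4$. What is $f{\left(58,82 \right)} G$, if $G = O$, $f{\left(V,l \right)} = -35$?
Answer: $-595$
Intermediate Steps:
$O = 17$ ($O = 1 + 16 = 17$)
$G = 17$
$f{\left(58,82 \right)} G = \left(-35\right) 17 = -595$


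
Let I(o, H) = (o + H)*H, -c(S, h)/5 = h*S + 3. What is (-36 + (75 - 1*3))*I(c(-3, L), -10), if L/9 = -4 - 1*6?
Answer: 495000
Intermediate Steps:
L = -90 (L = 9*(-4 - 1*6) = 9*(-4 - 6) = 9*(-10) = -90)
c(S, h) = -15 - 5*S*h (c(S, h) = -5*(h*S + 3) = -5*(S*h + 3) = -5*(3 + S*h) = -15 - 5*S*h)
I(o, H) = H*(H + o) (I(o, H) = (H + o)*H = H*(H + o))
(-36 + (75 - 1*3))*I(c(-3, L), -10) = (-36 + (75 - 1*3))*(-10*(-10 + (-15 - 5*(-3)*(-90)))) = (-36 + (75 - 3))*(-10*(-10 + (-15 - 1350))) = (-36 + 72)*(-10*(-10 - 1365)) = 36*(-10*(-1375)) = 36*13750 = 495000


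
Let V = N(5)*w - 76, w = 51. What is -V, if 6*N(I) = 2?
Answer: 59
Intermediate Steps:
N(I) = ⅓ (N(I) = (⅙)*2 = ⅓)
V = -59 (V = (⅓)*51 - 76 = 17 - 76 = -59)
-V = -1*(-59) = 59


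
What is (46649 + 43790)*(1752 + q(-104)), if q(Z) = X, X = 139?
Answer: 171020149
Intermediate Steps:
q(Z) = 139
(46649 + 43790)*(1752 + q(-104)) = (46649 + 43790)*(1752 + 139) = 90439*1891 = 171020149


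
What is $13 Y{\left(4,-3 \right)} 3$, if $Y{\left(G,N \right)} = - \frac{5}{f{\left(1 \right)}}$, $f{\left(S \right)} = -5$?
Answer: $39$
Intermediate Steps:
$Y{\left(G,N \right)} = 1$ ($Y{\left(G,N \right)} = - \frac{5}{-5} = \left(-5\right) \left(- \frac{1}{5}\right) = 1$)
$13 Y{\left(4,-3 \right)} 3 = 13 \cdot 1 \cdot 3 = 13 \cdot 3 = 39$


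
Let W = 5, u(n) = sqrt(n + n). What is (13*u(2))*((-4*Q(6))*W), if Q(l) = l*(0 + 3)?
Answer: -9360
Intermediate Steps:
u(n) = sqrt(2)*sqrt(n) (u(n) = sqrt(2*n) = sqrt(2)*sqrt(n))
Q(l) = 3*l (Q(l) = l*3 = 3*l)
(13*u(2))*((-4*Q(6))*W) = (13*(sqrt(2)*sqrt(2)))*(-12*6*5) = (13*2)*(-4*18*5) = 26*(-72*5) = 26*(-360) = -9360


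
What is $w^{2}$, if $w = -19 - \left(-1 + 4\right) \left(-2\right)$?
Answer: $169$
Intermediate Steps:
$w = -13$ ($w = -19 - 3 \left(-2\right) = -19 - -6 = -19 + 6 = -13$)
$w^{2} = \left(-13\right)^{2} = 169$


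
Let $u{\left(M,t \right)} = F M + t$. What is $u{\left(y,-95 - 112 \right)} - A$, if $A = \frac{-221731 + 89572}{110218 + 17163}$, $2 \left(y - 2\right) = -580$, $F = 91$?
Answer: $- \frac{3364636956}{127381} \approx -26414.0$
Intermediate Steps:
$y = -288$ ($y = 2 + \frac{1}{2} \left(-580\right) = 2 - 290 = -288$)
$u{\left(M,t \right)} = t + 91 M$ ($u{\left(M,t \right)} = 91 M + t = t + 91 M$)
$A = - \frac{132159}{127381} \approx -1.0375$
$u{\left(y,-95 - 112 \right)} - A = \left(\left(-95 - 112\right) + 91 \left(-288\right)\right) - - \frac{132159}{127381} = \left(-207 - 26208\right) + \frac{132159}{127381} = -26415 + \frac{132159}{127381} = - \frac{3364636956}{127381}$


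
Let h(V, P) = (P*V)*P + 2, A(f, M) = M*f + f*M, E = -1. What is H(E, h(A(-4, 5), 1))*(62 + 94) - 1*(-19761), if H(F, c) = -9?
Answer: 18357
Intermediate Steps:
A(f, M) = 2*M*f (A(f, M) = M*f + M*f = 2*M*f)
h(V, P) = 2 + V*P² (h(V, P) = V*P² + 2 = 2 + V*P²)
H(E, h(A(-4, 5), 1))*(62 + 94) - 1*(-19761) = -9*(62 + 94) - 1*(-19761) = -9*156 + 19761 = -1404 + 19761 = 18357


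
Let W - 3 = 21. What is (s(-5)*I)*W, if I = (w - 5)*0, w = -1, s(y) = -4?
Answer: 0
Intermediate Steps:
W = 24 (W = 3 + 21 = 24)
I = 0 (I = (-1 - 5)*0 = -6*0 = 0)
(s(-5)*I)*W = -4*0*24 = 0*24 = 0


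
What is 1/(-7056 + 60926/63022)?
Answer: -31511/222311153 ≈ -0.00014174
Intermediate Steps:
1/(-7056 + 60926/63022) = 1/(-7056 + 60926*(1/63022)) = 1/(-7056 + 30463/31511) = 1/(-222311153/31511) = -31511/222311153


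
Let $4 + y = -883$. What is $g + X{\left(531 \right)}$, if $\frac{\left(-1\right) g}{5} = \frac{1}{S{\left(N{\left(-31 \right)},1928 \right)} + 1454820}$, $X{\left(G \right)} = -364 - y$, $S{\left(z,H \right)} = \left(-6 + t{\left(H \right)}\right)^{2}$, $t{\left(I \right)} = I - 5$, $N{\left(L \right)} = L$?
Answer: $\frac{2682837802}{5129709} \approx 523.0$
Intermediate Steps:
$y = -887$ ($y = -4 - 883 = -887$)
$t{\left(I \right)} = -5 + I$
$S{\left(z,H \right)} = \left(-11 + H\right)^{2}$ ($S{\left(z,H \right)} = \left(-6 + \left(-5 + H\right)\right)^{2} = \left(-11 + H\right)^{2}$)
$X{\left(G \right)} = 523$ ($X{\left(G \right)} = -364 - -887 = -364 + 887 = 523$)
$g = - \frac{5}{5129709}$ ($g = - \frac{5}{\left(-11 + 1928\right)^{2} + 1454820} = - \frac{5}{1917^{2} + 1454820} = - \frac{5}{3674889 + 1454820} = - \frac{5}{5129709} \approx -9.7471 \cdot 10^{-7}$)
$g + X{\left(531 \right)} = - \frac{5}{5129709} + 523 = \frac{2682837802}{5129709}$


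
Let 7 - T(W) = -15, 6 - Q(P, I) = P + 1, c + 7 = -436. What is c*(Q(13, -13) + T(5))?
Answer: -6202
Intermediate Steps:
c = -443 (c = -7 - 436 = -443)
Q(P, I) = 5 - P (Q(P, I) = 6 - (P + 1) = 6 - (1 + P) = 6 + (-1 - P) = 5 - P)
T(W) = 22 (T(W) = 7 - 1*(-15) = 7 + 15 = 22)
c*(Q(13, -13) + T(5)) = -443*((5 - 1*13) + 22) = -443*((5 - 13) + 22) = -443*(-8 + 22) = -443*14 = -6202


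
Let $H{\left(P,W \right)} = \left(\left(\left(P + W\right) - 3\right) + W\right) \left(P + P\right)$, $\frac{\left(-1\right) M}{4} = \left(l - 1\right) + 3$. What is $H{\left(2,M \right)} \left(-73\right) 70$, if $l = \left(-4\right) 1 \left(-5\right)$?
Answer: $3617880$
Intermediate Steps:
$l = 20$ ($l = \left(-4\right) \left(-5\right) = 20$)
$M = -88$ ($M = - 4 \left(\left(20 - 1\right) + 3\right) = - 4 \left(19 + 3\right) = \left(-4\right) 22 = -88$)
$H{\left(P,W \right)} = 2 P \left(-3 + P + 2 W\right)$ ($H{\left(P,W \right)} = \left(\left(-3 + P + W\right) + W\right) 2 P = \left(-3 + P + 2 W\right) 2 P = 2 P \left(-3 + P + 2 W\right)$)
$H{\left(2,M \right)} \left(-73\right) 70 = 2 \cdot 2 \left(-3 + 2 + 2 \left(-88\right)\right) \left(-73\right) 70 = 2 \cdot 2 \left(-3 + 2 - 176\right) \left(-73\right) 70 = 2 \cdot 2 \left(-177\right) \left(-73\right) 70 = \left(-708\right) \left(-73\right) 70 = 51684 \cdot 70 = 3617880$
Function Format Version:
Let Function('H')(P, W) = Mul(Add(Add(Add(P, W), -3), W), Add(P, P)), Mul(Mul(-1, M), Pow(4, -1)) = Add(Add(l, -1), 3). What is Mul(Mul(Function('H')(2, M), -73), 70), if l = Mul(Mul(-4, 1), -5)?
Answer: 3617880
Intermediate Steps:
l = 20 (l = Mul(-4, -5) = 20)
M = -88 (M = Mul(-4, Add(Add(20, -1), 3)) = Mul(-4, Add(19, 3)) = Mul(-4, 22) = -88)
Function('H')(P, W) = Mul(2, P, Add(-3, P, Mul(2, W))) (Function('H')(P, W) = Mul(Add(Add(-3, P, W), W), Mul(2, P)) = Mul(Add(-3, P, Mul(2, W)), Mul(2, P)) = Mul(2, P, Add(-3, P, Mul(2, W))))
Mul(Mul(Function('H')(2, M), -73), 70) = Mul(Mul(Mul(2, 2, Add(-3, 2, Mul(2, -88))), -73), 70) = Mul(Mul(Mul(2, 2, Add(-3, 2, -176)), -73), 70) = Mul(Mul(Mul(2, 2, -177), -73), 70) = Mul(Mul(-708, -73), 70) = Mul(51684, 70) = 3617880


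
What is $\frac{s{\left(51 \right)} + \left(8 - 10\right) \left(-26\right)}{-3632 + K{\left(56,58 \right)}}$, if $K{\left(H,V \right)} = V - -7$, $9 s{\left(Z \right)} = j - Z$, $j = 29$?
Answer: $- \frac{446}{32103} \approx -0.013893$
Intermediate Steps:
$s{\left(Z \right)} = \frac{29}{9} - \frac{Z}{9}$ ($s{\left(Z \right)} = \frac{29 - Z}{9} = \frac{29}{9} - \frac{Z}{9}$)
$K{\left(H,V \right)} = 7 + V$ ($K{\left(H,V \right)} = V + 7 = 7 + V$)
$\frac{s{\left(51 \right)} + \left(8 - 10\right) \left(-26\right)}{-3632 + K{\left(56,58 \right)}} = \frac{\left(\frac{29}{9} - \frac{17}{3}\right) + \left(8 - 10\right) \left(-26\right)}{-3632 + \left(7 + 58\right)} = \frac{\left(\frac{29}{9} - \frac{17}{3}\right) - -52}{-3632 + 65} = \frac{- \frac{22}{9} + 52}{-3567} = \frac{446}{9} \left(- \frac{1}{3567}\right) = - \frac{446}{32103}$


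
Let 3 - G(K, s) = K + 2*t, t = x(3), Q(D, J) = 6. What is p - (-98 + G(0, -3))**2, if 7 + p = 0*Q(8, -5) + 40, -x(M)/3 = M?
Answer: -5896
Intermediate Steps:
x(M) = -3*M
t = -9 (t = -3*3 = -9)
G(K, s) = 21 - K (G(K, s) = 3 - (K + 2*(-9)) = 3 - (K - 18) = 3 - (-18 + K) = 3 + (18 - K) = 21 - K)
p = 33 (p = -7 + (0*6 + 40) = -7 + (0 + 40) = -7 + 40 = 33)
p - (-98 + G(0, -3))**2 = 33 - (-98 + (21 - 1*0))**2 = 33 - (-98 + (21 + 0))**2 = 33 - (-98 + 21)**2 = 33 - 1*(-77)**2 = 33 - 1*5929 = 33 - 5929 = -5896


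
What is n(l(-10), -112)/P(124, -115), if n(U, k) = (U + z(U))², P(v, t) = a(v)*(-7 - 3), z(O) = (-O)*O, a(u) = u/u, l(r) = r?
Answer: -1210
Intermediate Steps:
a(u) = 1
z(O) = -O²
P(v, t) = -10 (P(v, t) = 1*(-7 - 3) = 1*(-10) = -10)
n(U, k) = (U - U²)²
n(l(-10), -112)/P(124, -115) = ((-10)²*(-1 - 10)²)/(-10) = (100*(-11)²)*(-⅒) = (100*121)*(-⅒) = 12100*(-⅒) = -1210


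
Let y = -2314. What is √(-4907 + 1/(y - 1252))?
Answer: I*√62399162458/3566 ≈ 70.05*I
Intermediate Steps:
√(-4907 + 1/(y - 1252)) = √(-4907 + 1/(-2314 - 1252)) = √(-4907 + 1/(-3566)) = √(-4907 - 1/3566) = √(-17498363/3566) = I*√62399162458/3566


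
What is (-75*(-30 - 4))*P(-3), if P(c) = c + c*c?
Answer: 15300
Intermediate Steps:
P(c) = c + c**2
(-75*(-30 - 4))*P(-3) = (-75*(-30 - 4))*(-3*(1 - 3)) = (-75*(-34))*(-3*(-2)) = 2550*6 = 15300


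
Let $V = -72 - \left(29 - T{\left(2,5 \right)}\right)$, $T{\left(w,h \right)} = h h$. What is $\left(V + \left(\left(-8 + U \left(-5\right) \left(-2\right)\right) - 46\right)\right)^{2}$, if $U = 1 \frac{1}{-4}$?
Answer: $\frac{70225}{4} \approx 17556.0$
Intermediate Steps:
$U = - \frac{1}{4}$ ($U = 1 \left(- \frac{1}{4}\right) = - \frac{1}{4} \approx -0.25$)
$T{\left(w,h \right)} = h^{2}$
$V = -76$ ($V = -72 - \left(29 - 5^{2}\right) = -72 - \left(29 - 25\right) = -72 - 4 = -76$)
$\left(V + \left(\left(-8 + U \left(-5\right) \left(-2\right)\right) - 46\right)\right)^{2} = \left(-76 - \left(54 - \left(- \frac{1}{4}\right) \left(-5\right) \left(-2\right)\right)\right)^{2} = \left(-76 + \left(\left(-8 + \frac{5}{4} \left(-2\right)\right) - 46\right)\right)^{2} = \left(-76 - \frac{113}{2}\right)^{2} = \left(- \frac{265}{2}\right)^{2} = \frac{70225}{4}$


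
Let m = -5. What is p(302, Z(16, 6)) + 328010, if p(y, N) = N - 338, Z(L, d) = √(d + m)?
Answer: 327673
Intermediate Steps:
Z(L, d) = √(-5 + d) (Z(L, d) = √(d - 5) = √(-5 + d))
p(y, N) = -338 + N
p(302, Z(16, 6)) + 328010 = (-338 + √(-5 + 6)) + 328010 = (-338 + √1) + 328010 = (-338 + 1) + 328010 = -337 + 328010 = 327673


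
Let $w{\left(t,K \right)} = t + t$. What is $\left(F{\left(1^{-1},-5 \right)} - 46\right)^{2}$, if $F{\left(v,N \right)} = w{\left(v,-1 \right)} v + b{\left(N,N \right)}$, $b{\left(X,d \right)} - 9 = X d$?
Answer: $100$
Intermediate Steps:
$w{\left(t,K \right)} = 2 t$
$b{\left(X,d \right)} = 9 + X d$
$F{\left(v,N \right)} = 9 + N^{2} + 2 v^{2}$ ($F{\left(v,N \right)} = 2 v v + \left(9 + N N\right) = 2 v^{2} + \left(9 + N^{2}\right) = 9 + N^{2} + 2 v^{2}$)
$\left(F{\left(1^{-1},-5 \right)} - 46\right)^{2} = \left(\left(9 + \left(-5\right)^{2} + 2 \left(1^{-1}\right)^{2}\right) - 46\right)^{2} = \left(\left(9 + 25 + 2 \cdot 1^{2}\right) - 46\right)^{2} = \left(\left(9 + 25 + 2 \cdot 1\right) - 46\right)^{2} = \left(\left(9 + 25 + 2\right) - 46\right)^{2} = \left(36 - 46\right)^{2} = \left(-10\right)^{2} = 100$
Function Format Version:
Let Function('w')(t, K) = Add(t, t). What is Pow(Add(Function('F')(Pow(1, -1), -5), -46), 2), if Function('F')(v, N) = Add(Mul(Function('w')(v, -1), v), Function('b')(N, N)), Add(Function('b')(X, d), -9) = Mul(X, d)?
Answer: 100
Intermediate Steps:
Function('w')(t, K) = Mul(2, t)
Function('b')(X, d) = Add(9, Mul(X, d))
Function('F')(v, N) = Add(9, Pow(N, 2), Mul(2, Pow(v, 2))) (Function('F')(v, N) = Add(Mul(Mul(2, v), v), Add(9, Mul(N, N))) = Add(Mul(2, Pow(v, 2)), Add(9, Pow(N, 2))) = Add(9, Pow(N, 2), Mul(2, Pow(v, 2))))
Pow(Add(Function('F')(Pow(1, -1), -5), -46), 2) = Pow(Add(Add(9, Pow(-5, 2), Mul(2, Pow(Pow(1, -1), 2))), -46), 2) = Pow(Add(Add(9, 25, Mul(2, Pow(1, 2))), -46), 2) = Pow(Add(Add(9, 25, Mul(2, 1)), -46), 2) = Pow(Add(Add(9, 25, 2), -46), 2) = Pow(Add(36, -46), 2) = Pow(-10, 2) = 100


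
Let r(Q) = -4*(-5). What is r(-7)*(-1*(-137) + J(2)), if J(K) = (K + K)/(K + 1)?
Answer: 8300/3 ≈ 2766.7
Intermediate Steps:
J(K) = 2*K/(1 + K) (J(K) = (2*K)/(1 + K) = 2*K/(1 + K))
r(Q) = 20
r(-7)*(-1*(-137) + J(2)) = 20*(-1*(-137) + 2*2/(1 + 2)) = 20*(137 + 2*2/3) = 20*(137 + 2*2*(1/3)) = 20*(137 + 4/3) = 20*(415/3) = 8300/3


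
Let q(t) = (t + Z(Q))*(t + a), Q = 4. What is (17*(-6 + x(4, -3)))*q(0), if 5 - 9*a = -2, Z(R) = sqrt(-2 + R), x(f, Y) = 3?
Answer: -119*sqrt(2)/3 ≈ -56.097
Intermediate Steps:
a = 7/9 (a = 5/9 - 1/9*(-2) = 5/9 + 2/9 = 7/9 ≈ 0.77778)
q(t) = (7/9 + t)*(t + sqrt(2)) (q(t) = (t + sqrt(-2 + 4))*(t + 7/9) = (t + sqrt(2))*(7/9 + t) = (7/9 + t)*(t + sqrt(2)))
(17*(-6 + x(4, -3)))*q(0) = (17*(-6 + 3))*(0**2 + (7/9)*0 + 7*sqrt(2)/9 + 0*sqrt(2)) = (17*(-3))*(0 + 0 + 7*sqrt(2)/9 + 0) = -119*sqrt(2)/3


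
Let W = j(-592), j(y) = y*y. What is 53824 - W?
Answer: -296640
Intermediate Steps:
j(y) = y²
W = 350464 (W = (-592)² = 350464)
53824 - W = 53824 - 1*350464 = 53824 - 350464 = -296640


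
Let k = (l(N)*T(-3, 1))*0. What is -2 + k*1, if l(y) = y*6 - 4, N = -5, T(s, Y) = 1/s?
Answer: -2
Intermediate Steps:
l(y) = -4 + 6*y (l(y) = 6*y - 4 = -4 + 6*y)
k = 0 (k = ((-4 + 6*(-5))/(-3))*0 = ((-4 - 30)*(-⅓))*0 = -34*(-⅓)*0 = (34/3)*0 = 0)
-2 + k*1 = -2 + 0*1 = -2 + 0 = -2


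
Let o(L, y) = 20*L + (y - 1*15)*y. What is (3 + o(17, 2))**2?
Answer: 100489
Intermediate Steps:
o(L, y) = 20*L + y*(-15 + y) (o(L, y) = 20*L + (y - 15)*y = 20*L + (-15 + y)*y = 20*L + y*(-15 + y))
(3 + o(17, 2))**2 = (3 + (2**2 - 15*2 + 20*17))**2 = (3 + (4 - 30 + 340))**2 = (3 + 314)**2 = 317**2 = 100489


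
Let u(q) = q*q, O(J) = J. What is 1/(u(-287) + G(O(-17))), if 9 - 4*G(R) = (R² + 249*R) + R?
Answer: 2/166723 ≈ 1.1996e-5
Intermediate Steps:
G(R) = 9/4 - 125*R/2 - R²/4 (G(R) = 9/4 - ((R² + 249*R) + R)/4 = 9/4 - (R² + 250*R)/4 = 9/4 + (-125*R/2 - R²/4) = 9/4 - 125*R/2 - R²/4)
u(q) = q²
1/(u(-287) + G(O(-17))) = 1/((-287)² + (9/4 - 125/2*(-17) - ¼*(-17)²)) = 1/(82369 + (9/4 + 2125/2 - ¼*289)) = 1/(82369 + (9/4 + 2125/2 - 289/4)) = 1/(82369 + 1985/2) = 1/(166723/2) = 2/166723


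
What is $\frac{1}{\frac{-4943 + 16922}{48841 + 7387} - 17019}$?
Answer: $- \frac{56228}{956932353} \approx -5.8759 \cdot 10^{-5}$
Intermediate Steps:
$\frac{1}{\frac{-4943 + 16922}{48841 + 7387} - 17019} = \frac{1}{\frac{11979}{56228} - 17019} = \frac{1}{- \frac{956932353}{56228}} = - \frac{56228}{956932353}$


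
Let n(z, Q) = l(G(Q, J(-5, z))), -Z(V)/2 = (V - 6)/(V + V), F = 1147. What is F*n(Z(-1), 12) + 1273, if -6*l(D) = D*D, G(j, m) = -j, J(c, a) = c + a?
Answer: -26255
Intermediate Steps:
J(c, a) = a + c
Z(V) = -(-6 + V)/V (Z(V) = -2*(V - 6)/(V + V) = -2*(-6 + V)/(2*V) = -2*(-6 + V)*1/(2*V) = -(-6 + V)/V)
l(D) = -D²/6 (l(D) = -D*D/6 = -D²/6)
n(z, Q) = -Q²/6
F*n(Z(-1), 12) + 1273 = 1147*(-⅙*12²) + 1273 = 1147*(-⅙*144) + 1273 = 1147*(-24) + 1273 = -27528 + 1273 = -26255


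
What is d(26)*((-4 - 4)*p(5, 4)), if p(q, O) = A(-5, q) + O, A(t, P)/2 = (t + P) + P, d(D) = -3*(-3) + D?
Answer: -3920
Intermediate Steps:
d(D) = 9 + D
A(t, P) = 2*t + 4*P (A(t, P) = 2*((t + P) + P) = 2*((P + t) + P) = 2*(t + 2*P) = 2*t + 4*P)
p(q, O) = -10 + O + 4*q (p(q, O) = (2*(-5) + 4*q) + O = (-10 + 4*q) + O = -10 + O + 4*q)
d(26)*((-4 - 4)*p(5, 4)) = (9 + 26)*((-4 - 4)*(-10 + 4 + 4*5)) = 35*(-8*(-10 + 4 + 20)) = 35*(-8*14) = 35*(-112) = -3920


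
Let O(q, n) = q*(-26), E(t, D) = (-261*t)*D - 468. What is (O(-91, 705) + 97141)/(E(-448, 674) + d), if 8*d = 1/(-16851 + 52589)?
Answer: 28449449328/22531809479617 ≈ 0.0012626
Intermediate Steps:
E(t, D) = -468 - 261*D*t (E(t, D) = -261*D*t - 468 = -468 - 261*D*t)
d = 1/285904 (d = 1/(8*(-16851 + 52589)) = (⅛)/35738 = (⅛)*(1/35738) = 1/285904 ≈ 3.4977e-6)
O(q, n) = -26*q
(O(-91, 705) + 97141)/(E(-448, 674) + d) = (-26*(-91) + 97141)/((-468 - 261*674*(-448)) + 1/285904) = (2366 + 97141)/((-468 + 78809472) + 1/285904) = 99507/(78809004 + 1/285904) = 99507/(22531809479617/285904) = 99507*(285904/22531809479617) = 28449449328/22531809479617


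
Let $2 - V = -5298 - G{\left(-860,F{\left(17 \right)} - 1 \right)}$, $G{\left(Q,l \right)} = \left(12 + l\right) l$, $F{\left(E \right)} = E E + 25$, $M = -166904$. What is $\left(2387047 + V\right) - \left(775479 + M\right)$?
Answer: $1885497$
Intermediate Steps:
$F{\left(E \right)} = 25 + E^{2}$ ($F{\left(E \right)} = E^{2} + 25 = 25 + E^{2}$)
$G{\left(Q,l \right)} = l \left(12 + l\right)$
$V = 107025$ ($V = 2 - \left(-5298 - \left(\left(25 + 17^{2}\right) - 1\right) \left(12 + \left(\left(25 + 17^{2}\right) - 1\right)\right)\right) = 2 - \left(-5298 - \left(\left(25 + 289\right) - 1\right) \left(12 + \left(\left(25 + 289\right) - 1\right)\right)\right) = 2 - \left(-5298 - \left(314 - 1\right) \left(12 + \left(314 - 1\right)\right)\right) = 2 - \left(-5298 - 313 \left(12 + 313\right)\right) = 2 - \left(-5298 - 313 \cdot 325\right) = 2 - \left(-5298 - 101725\right) = 2 - -107023 = 2 + 107023 = 107025$)
$\left(2387047 + V\right) - \left(775479 + M\right) = \left(2387047 + 107025\right) - 608575 = 2494072 + \left(-775479 + 166904\right) = 2494072 - 608575 = 1885497$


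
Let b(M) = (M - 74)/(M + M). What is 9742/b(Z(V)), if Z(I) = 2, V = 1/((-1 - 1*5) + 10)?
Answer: -4871/9 ≈ -541.22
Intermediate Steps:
V = 1/4 (V = 1/((-1 - 5) + 10) = 1/(-6 + 10) = 1/4 ≈ 0.25000)
b(M) = (-74 + M)/(2*M) (b(M) = (-74 + M)/((2*M)) = (-74 + M)*(1/(2*M)) = (-74 + M)/(2*M))
9742/b(Z(V)) = 9742/(((1/2)*(-74 + 2)/2)) = 9742/(((1/2)*(1/2)*(-72))) = 9742/(-18) = 9742*(-1/18) = -4871/9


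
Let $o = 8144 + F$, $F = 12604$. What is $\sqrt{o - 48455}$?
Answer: $i \sqrt{27707} \approx 166.45 i$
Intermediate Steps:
$o = 20748$ ($o = 8144 + 12604 = 20748$)
$\sqrt{o - 48455} = \sqrt{20748 - 48455} = \sqrt{-27707} = i \sqrt{27707}$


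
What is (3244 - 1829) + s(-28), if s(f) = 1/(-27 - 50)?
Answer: 108954/77 ≈ 1415.0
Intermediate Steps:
s(f) = -1/77 (s(f) = 1/(-77) = -1/77)
(3244 - 1829) + s(-28) = (3244 - 1829) - 1/77 = 1415 - 1/77 = 108954/77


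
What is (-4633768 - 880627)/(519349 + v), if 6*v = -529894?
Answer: -3308637/258620 ≈ -12.793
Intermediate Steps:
v = -264947/3 (v = (⅙)*(-529894) = -264947/3 ≈ -88316.)
(-4633768 - 880627)/(519349 + v) = (-4633768 - 880627)/(519349 - 264947/3) = -5514395/1293100/3 = -5514395*3/1293100 = -3308637/258620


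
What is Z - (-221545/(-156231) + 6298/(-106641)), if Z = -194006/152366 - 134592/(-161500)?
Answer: -602530139823855662/334942761573345375 ≈ -1.7989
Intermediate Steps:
Z = -1353090541/3075888625 (Z = -194006*1/152366 - 134592*(-1/161500) = -97003/76183 + 33648/40375 = -1353090541/3075888625 ≈ -0.43990)
Z - (-221545/(-156231) + 6298/(-106641)) = -1353090541/3075888625 - (-221545/(-156231) + 6298/(-106641)) = -1353090541/3075888625 - (-221545*(-1/156231) + 6298*(-1/106641)) = -1353090541/3075888625 - (221545/156231 - 6298/106641) = -1353090541/3075888625 - 1*2515759723/1851181119 = -1353090541/3075888625 - 2515759723/1851181119 = -602530139823855662/334942761573345375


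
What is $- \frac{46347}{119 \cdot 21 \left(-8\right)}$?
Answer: $\frac{2207}{952} \approx 2.3183$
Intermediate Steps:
$- \frac{46347}{119 \cdot 21 \left(-8\right)} = - \frac{46347}{119 \left(-168\right)} = - \frac{46347}{-19992} = \left(-46347\right) \left(- \frac{1}{19992}\right) = \frac{2207}{952}$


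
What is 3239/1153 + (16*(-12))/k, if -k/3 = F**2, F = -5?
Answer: 154767/28825 ≈ 5.3692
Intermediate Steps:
k = -75 (k = -3*(-5)**2 = -3*25 = -75)
3239/1153 + (16*(-12))/k = 3239/1153 + (16*(-12))/(-75) = 3239*(1/1153) - 192*(-1/75) = 3239/1153 + 64/25 = 154767/28825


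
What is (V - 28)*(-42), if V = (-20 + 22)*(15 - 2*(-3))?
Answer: -588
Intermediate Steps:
V = 42 (V = 2*(15 + 6) = 2*21 = 42)
(V - 28)*(-42) = (42 - 28)*(-42) = 14*(-42) = -588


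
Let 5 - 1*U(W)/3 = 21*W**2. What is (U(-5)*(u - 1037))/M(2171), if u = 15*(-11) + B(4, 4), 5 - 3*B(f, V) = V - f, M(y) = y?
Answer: 144040/167 ≈ 862.51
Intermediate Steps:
B(f, V) = 5/3 - V/3 + f/3 (B(f, V) = 5/3 - (V - f)/3 = 5/3 + (-V/3 + f/3) = 5/3 - V/3 + f/3)
u = -490/3 (u = 15*(-11) + (5/3 - 1/3*4 + (1/3)*4) = -165 + (5/3 - 4/3 + 4/3) = -165 + 5/3 = -490/3 ≈ -163.33)
U(W) = 15 - 63*W**2
(U(-5)*(u - 1037))/M(2171) = ((15 - 63*(-5)**2)*(-490/3 - 1037))/2171 = ((15 - 63*25)*(-3601/3))*(1/2171) = ((15 - 1575)*(-3601/3))*(1/2171) = -1560*(-3601/3)*(1/2171) = 1872520*(1/2171) = 144040/167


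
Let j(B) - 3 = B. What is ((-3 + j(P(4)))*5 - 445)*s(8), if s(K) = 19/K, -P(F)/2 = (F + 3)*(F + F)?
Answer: -19095/8 ≈ -2386.9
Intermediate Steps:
P(F) = -4*F*(3 + F) (P(F) = -2*(F + 3)*(F + F) = -2*(3 + F)*2*F = -4*F*(3 + F))
j(B) = 3 + B
((-3 + j(P(4)))*5 - 445)*s(8) = ((-3 + (3 - 4*4*(3 + 4)))*5 - 445)*(19/8) = ((-3 + (3 - 4*4*7))*5 - 445)*(19*(1/8)) = ((-3 + (3 - 112))*5 - 445)*(19/8) = ((-3 - 109)*5 - 445)*(19/8) = (-112*5 - 445)*(19/8) = (-560 - 445)*(19/8) = -1005*19/8 = -19095/8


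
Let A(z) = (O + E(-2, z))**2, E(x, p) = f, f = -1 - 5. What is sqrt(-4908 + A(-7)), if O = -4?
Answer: 2*I*sqrt(1202) ≈ 69.34*I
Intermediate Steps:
f = -6
E(x, p) = -6
A(z) = 100 (A(z) = (-4 - 6)**2 = (-10)**2 = 100)
sqrt(-4908 + A(-7)) = sqrt(-4908 + 100) = sqrt(-4808) = 2*I*sqrt(1202)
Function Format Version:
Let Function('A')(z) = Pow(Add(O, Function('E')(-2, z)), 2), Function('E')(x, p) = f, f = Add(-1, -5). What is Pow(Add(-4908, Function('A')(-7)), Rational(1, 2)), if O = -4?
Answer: Mul(2, I, Pow(1202, Rational(1, 2))) ≈ Mul(69.340, I)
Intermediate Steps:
f = -6
Function('E')(x, p) = -6
Function('A')(z) = 100 (Function('A')(z) = Pow(Add(-4, -6), 2) = Pow(-10, 2) = 100)
Pow(Add(-4908, Function('A')(-7)), Rational(1, 2)) = Pow(Add(-4908, 100), Rational(1, 2)) = Pow(-4808, Rational(1, 2)) = Mul(2, I, Pow(1202, Rational(1, 2)))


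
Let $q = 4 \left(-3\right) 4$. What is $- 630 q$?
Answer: $30240$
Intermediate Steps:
$q = -48$ ($q = \left(-12\right) 4 = -48$)
$- 630 q = \left(-630\right) \left(-48\right) = 30240$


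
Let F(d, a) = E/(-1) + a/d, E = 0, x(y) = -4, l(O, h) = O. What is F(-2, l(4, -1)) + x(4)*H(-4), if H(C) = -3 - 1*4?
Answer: 26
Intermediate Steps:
H(C) = -7 (H(C) = -3 - 4 = -7)
F(d, a) = a/d (F(d, a) = 0/(-1) + a/d = 0*(-1) + a/d = 0 + a/d = a/d)
F(-2, l(4, -1)) + x(4)*H(-4) = 4/(-2) - 4*(-7) = 4*(-½) + 28 = -2 + 28 = 26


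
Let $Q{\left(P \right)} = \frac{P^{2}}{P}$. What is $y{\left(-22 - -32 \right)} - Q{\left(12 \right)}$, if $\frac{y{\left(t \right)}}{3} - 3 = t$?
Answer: $27$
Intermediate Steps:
$y{\left(t \right)} = 9 + 3 t$
$Q{\left(P \right)} = P$
$y{\left(-22 - -32 \right)} - Q{\left(12 \right)} = \left(9 + 3 \left(-22 - -32\right)\right) - 12 = \left(9 + 3 \left(-22 + 32\right)\right) - 12 = \left(9 + 3 \cdot 10\right) - 12 = \left(9 + 30\right) - 12 = 39 - 12 = 27$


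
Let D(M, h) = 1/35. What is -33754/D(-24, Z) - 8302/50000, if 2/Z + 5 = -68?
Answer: -29534754151/25000 ≈ -1.1814e+6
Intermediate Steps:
Z = -2/73 (Z = 2/(-5 - 68) = 2/(-73) = 2*(-1/73) = -2/73 ≈ -0.027397)
D(M, h) = 1/35
-33754/D(-24, Z) - 8302/50000 = -33754/1/35 - 8302/50000 = -33754*35 - 8302*1/50000 = -1181390 - 4151/25000 = -29534754151/25000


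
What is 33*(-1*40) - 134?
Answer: -1454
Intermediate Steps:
33*(-1*40) - 134 = 33*(-40) - 134 = -1320 - 134 = -1454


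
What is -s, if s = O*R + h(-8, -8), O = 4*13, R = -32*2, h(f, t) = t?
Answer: 3336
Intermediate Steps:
R = -64
O = 52
s = -3336 (s = 52*(-64) - 8 = -3328 - 8 = -3336)
-s = -1*(-3336) = 3336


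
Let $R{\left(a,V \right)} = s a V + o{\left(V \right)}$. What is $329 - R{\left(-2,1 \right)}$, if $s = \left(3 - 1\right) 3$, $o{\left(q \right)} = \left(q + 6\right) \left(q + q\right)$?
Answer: $327$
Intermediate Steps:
$o{\left(q \right)} = 2 q \left(6 + q\right)$ ($o{\left(q \right)} = \left(6 + q\right) 2 q = 2 q \left(6 + q\right)$)
$s = 6$ ($s = \left(3 + \left(-2 + 1\right)\right) 3 = \left(3 - 1\right) 3 = 2 \cdot 3 = 6$)
$R{\left(a,V \right)} = 2 V \left(6 + V\right) + 6 V a$ ($R{\left(a,V \right)} = 6 a V + 2 V \left(6 + V\right) = 6 V a + 2 V \left(6 + V\right) = 2 V \left(6 + V\right) + 6 V a$)
$329 - R{\left(-2,1 \right)} = 329 - 2 \cdot 1 \left(6 + 1 + 3 \left(-2\right)\right) = 329 - 2 \cdot 1 \left(6 + 1 - 6\right) = 329 - 2 \cdot 1 \cdot 1 = 329 - 2 = 327$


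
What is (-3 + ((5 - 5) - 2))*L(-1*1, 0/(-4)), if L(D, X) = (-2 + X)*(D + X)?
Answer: -10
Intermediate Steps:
(-3 + ((5 - 5) - 2))*L(-1*1, 0/(-4)) = (-3 + ((5 - 5) - 2))*((0/(-4))**2 - (-2) - 0/(-4) + (-1*1)*(0/(-4))) = (-3 + (0 - 2))*((0*(-1/4))**2 - 2*(-1) - 0*(-1)/4 - 0*(-1)/4) = (-3 - 2)*(0**2 + 2 - 2*0 - 1*0) = -5*(0 + 2 + 0 + 0) = -5*2 = -10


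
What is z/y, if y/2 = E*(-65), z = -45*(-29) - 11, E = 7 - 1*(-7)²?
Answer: 647/2730 ≈ 0.23700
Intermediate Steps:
E = -42 (E = 7 - 1*49 = 7 - 49 = -42)
z = 1294 (z = 1305 - 11 = 1294)
y = 5460 (y = 2*(-42*(-65)) = 2*2730 = 5460)
z/y = 1294/5460 = 1294*(1/5460) = 647/2730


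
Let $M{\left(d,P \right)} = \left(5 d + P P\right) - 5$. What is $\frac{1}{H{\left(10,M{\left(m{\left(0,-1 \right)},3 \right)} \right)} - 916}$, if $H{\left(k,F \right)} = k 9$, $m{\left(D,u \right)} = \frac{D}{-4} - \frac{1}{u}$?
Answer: $- \frac{1}{826} \approx -0.0012107$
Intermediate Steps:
$m{\left(D,u \right)} = - \frac{1}{u} - \frac{D}{4}$ ($m{\left(D,u \right)} = D \left(- \frac{1}{4}\right) - \frac{1}{u} = - \frac{D}{4} - \frac{1}{u} = - \frac{1}{u} - \frac{D}{4}$)
$M{\left(d,P \right)} = -5 + P^{2} + 5 d$ ($M{\left(d,P \right)} = \left(5 d + P^{2}\right) - 5 = \left(P^{2} + 5 d\right) - 5 = -5 + P^{2} + 5 d$)
$H{\left(k,F \right)} = 9 k$
$\frac{1}{H{\left(10,M{\left(m{\left(0,-1 \right)},3 \right)} \right)} - 916} = \frac{1}{9 \cdot 10 - 916} = \frac{1}{90 - 916} = \frac{1}{-826} = - \frac{1}{826}$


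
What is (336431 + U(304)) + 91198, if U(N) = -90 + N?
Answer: 427843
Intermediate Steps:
(336431 + U(304)) + 91198 = (336431 + (-90 + 304)) + 91198 = (336431 + 214) + 91198 = 336645 + 91198 = 427843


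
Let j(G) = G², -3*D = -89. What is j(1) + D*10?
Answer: 893/3 ≈ 297.67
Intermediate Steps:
D = 89/3 (D = -⅓*(-89) = 89/3 ≈ 29.667)
j(1) + D*10 = 1² + (89/3)*10 = 1 + 890/3 = 893/3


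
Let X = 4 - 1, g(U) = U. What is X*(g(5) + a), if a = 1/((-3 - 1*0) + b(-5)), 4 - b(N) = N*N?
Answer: 119/8 ≈ 14.875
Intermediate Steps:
b(N) = 4 - N² (b(N) = 4 - N*N = 4 - N²)
X = 3
a = -1/24 (a = 1/((-3 - 1*0) + (4 - 1*(-5)²)) = 1/((-3 + 0) + (4 - 1*25)) = 1/(-3 + (4 - 25)) = 1/(-3 - 21) = 1/(-24) = -1/24 ≈ -0.041667)
X*(g(5) + a) = 3*(5 - 1/24) = 3*(119/24) = 119/8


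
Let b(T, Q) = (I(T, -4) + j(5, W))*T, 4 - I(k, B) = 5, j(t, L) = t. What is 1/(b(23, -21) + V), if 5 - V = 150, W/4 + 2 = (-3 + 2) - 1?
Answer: -1/53 ≈ -0.018868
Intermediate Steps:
W = -16 (W = -8 + 4*((-3 + 2) - 1) = -8 + 4*(-1 - 1) = -8 + 4*(-2) = -8 - 8 = -16)
I(k, B) = -1 (I(k, B) = 4 - 1*5 = 4 - 5 = -1)
V = -145 (V = 5 - 1*150 = 5 - 150 = -145)
b(T, Q) = 4*T (b(T, Q) = (-1 + 5)*T = 4*T)
1/(b(23, -21) + V) = 1/(4*23 - 145) = 1/(92 - 145) = 1/(-53) = -1/53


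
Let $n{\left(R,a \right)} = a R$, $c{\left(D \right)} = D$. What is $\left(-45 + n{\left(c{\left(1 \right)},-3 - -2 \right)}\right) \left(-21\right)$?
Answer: $966$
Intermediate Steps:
$n{\left(R,a \right)} = R a$
$\left(-45 + n{\left(c{\left(1 \right)},-3 - -2 \right)}\right) \left(-21\right) = \left(-45 + 1 \left(-3 - -2\right)\right) \left(-21\right) = \left(-45 + 1 \left(-3 + 2\right)\right) \left(-21\right) = \left(-45 + 1 \left(-1\right)\right) \left(-21\right) = \left(-45 - 1\right) \left(-21\right) = \left(-46\right) \left(-21\right) = 966$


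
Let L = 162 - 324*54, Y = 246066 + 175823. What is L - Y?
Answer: -439223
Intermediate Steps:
Y = 421889
L = -17334 (L = 162 - 17496 = -17334)
L - Y = -17334 - 1*421889 = -17334 - 421889 = -439223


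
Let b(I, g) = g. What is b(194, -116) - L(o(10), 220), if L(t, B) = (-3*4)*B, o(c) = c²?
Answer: 2524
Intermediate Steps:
L(t, B) = -12*B
b(194, -116) - L(o(10), 220) = -116 - (-12)*220 = -116 - 1*(-2640) = -116 + 2640 = 2524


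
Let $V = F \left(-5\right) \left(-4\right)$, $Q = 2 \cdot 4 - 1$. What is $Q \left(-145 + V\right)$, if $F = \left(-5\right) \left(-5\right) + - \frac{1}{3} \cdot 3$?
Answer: $2345$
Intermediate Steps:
$Q = 7$ ($Q = 8 - 1 = 7$)
$F = 24$ ($F = 25 + \left(-1\right) \frac{1}{3} \cdot 3 = 25 - 1 = 24$)
$V = 480$ ($V = 24 \left(-5\right) \left(-4\right) = \left(-120\right) \left(-4\right) = 480$)
$Q \left(-145 + V\right) = 7 \left(-145 + 480\right) = 7 \cdot 335 = 2345$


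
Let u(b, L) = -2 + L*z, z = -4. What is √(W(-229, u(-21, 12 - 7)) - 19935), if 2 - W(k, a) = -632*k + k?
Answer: 4*I*√10277 ≈ 405.5*I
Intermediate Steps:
u(b, L) = -2 - 4*L (u(b, L) = -2 + L*(-4) = -2 - 4*L)
W(k, a) = 2 + 631*k (W(k, a) = 2 - (-632*k + k) = 2 - (-631)*k = 2 + 631*k)
√(W(-229, u(-21, 12 - 7)) - 19935) = √((2 + 631*(-229)) - 19935) = √((2 - 144499) - 19935) = √(-144497 - 19935) = √(-164432) = 4*I*√10277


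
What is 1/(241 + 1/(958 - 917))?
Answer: 41/9882 ≈ 0.0041490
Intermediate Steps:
1/(241 + 1/(958 - 917)) = 1/(241 + 1/41) = 1/(9882/41) = 41/9882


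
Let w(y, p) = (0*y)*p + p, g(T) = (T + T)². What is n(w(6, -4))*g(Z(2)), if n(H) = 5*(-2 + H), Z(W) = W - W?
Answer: 0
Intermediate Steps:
Z(W) = 0
g(T) = 4*T² (g(T) = (2*T)² = 4*T²)
w(y, p) = p (w(y, p) = 0*p + p = 0 + p = p)
n(H) = -10 + 5*H
n(w(6, -4))*g(Z(2)) = (-10 + 5*(-4))*(4*0²) = (-10 - 20)*(4*0) = -30*0 = 0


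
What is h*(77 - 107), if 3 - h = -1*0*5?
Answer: -90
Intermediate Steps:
h = 3 (h = 3 - (-1*0)*5 = 3 - 0*5 = 3 - 1*0 = 3 + 0 = 3)
h*(77 - 107) = 3*(77 - 107) = 3*(-30) = -90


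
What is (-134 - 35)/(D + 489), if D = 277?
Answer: -169/766 ≈ -0.22063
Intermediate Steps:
(-134 - 35)/(D + 489) = (-134 - 35)/(277 + 489) = -169/766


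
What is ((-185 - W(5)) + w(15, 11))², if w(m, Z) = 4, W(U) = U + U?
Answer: 36481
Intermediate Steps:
W(U) = 2*U
((-185 - W(5)) + w(15, 11))² = ((-185 - 2*5) + 4)² = ((-185 - 1*10) + 4)² = ((-185 - 10) + 4)² = (-195 + 4)² = (-191)² = 36481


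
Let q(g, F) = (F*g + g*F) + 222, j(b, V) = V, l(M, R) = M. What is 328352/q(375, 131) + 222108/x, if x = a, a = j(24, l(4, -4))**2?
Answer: 683646019/49236 ≈ 13885.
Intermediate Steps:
q(g, F) = 222 + 2*F*g (q(g, F) = (F*g + F*g) + 222 = 2*F*g + 222 = 222 + 2*F*g)
a = 16 (a = 4**2 = 16)
x = 16
328352/q(375, 131) + 222108/x = 328352/(222 + 2*131*375) + 222108/16 = 328352/(222 + 98250) + 222108*(1/16) = 328352/98472 + 55527/4 = 328352*(1/98472) + 55527/4 = 41044/12309 + 55527/4 = 683646019/49236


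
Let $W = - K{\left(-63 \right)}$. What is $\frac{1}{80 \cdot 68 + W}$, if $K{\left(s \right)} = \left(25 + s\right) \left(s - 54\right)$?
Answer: $\frac{1}{994} \approx 0.001006$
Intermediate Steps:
$K{\left(s \right)} = \left(-54 + s\right) \left(25 + s\right)$ ($K{\left(s \right)} = \left(25 + s\right) \left(-54 + s\right) = \left(-54 + s\right) \left(25 + s\right)$)
$W = -4446$ ($W = - (-1350 + \left(-63\right)^{2} - -1827) = - (-1350 + 3969 + 1827) = \left(-1\right) 4446 = -4446$)
$\frac{1}{80 \cdot 68 + W} = \frac{1}{80 \cdot 68 - 4446} = \frac{1}{5440 - 4446} = \frac{1}{994}$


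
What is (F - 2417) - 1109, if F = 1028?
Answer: -2498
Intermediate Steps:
(F - 2417) - 1109 = (1028 - 2417) - 1109 = -1389 - 1109 = -2498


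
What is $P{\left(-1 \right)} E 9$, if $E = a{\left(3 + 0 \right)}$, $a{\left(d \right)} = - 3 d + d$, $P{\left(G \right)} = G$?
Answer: $54$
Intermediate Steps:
$a{\left(d \right)} = - 2 d$
$E = -6$ ($E = - 2 \left(3 + 0\right) = \left(-2\right) 3 = -6$)
$P{\left(-1 \right)} E 9 = - \left(-6\right) 9 = \left(-1\right) \left(-54\right) = 54$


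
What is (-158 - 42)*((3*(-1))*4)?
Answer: 2400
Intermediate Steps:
(-158 - 42)*((3*(-1))*4) = -(-600)*4 = -200*(-12) = 2400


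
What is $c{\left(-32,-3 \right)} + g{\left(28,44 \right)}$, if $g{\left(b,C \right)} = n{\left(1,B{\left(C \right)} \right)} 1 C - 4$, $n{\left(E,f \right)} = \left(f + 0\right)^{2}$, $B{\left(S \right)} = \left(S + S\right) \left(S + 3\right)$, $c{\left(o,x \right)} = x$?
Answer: $752685817$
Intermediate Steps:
$B{\left(S \right)} = 2 S \left(3 + S\right)$
$n{\left(E,f \right)} = f^{2}$
$g{\left(b,C \right)} = -4 + 4 C^{3} \left(3 + C\right)^{2}$ ($g{\left(b,C \right)} = \left(2 C \left(3 + C\right)\right)^{2} \cdot 1 C - 4 = 4 C^{2} \left(3 + C\right)^{2} C - 4 = 4 C^{3} \left(3 + C\right)^{2} - 4 = -4 + 4 C^{3} \left(3 + C\right)^{2}$)
$c{\left(-32,-3 \right)} + g{\left(28,44 \right)} = -3 - \left(4 - 4 \cdot 44^{3} \left(3 + 44\right)^{2}\right) = -3 - \left(4 - 340736 \cdot 47^{2}\right) = -3 - \left(4 - 752685824\right) = -3 + \left(-4 + 752685824\right) = -3 + 752685820 = 752685817$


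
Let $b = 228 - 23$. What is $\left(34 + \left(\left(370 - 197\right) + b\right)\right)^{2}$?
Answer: $169744$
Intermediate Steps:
$b = 205$
$\left(34 + \left(\left(370 - 197\right) + b\right)\right)^{2} = \left(34 + \left(\left(370 - 197\right) + 205\right)\right)^{2} = \left(34 + \left(173 + 205\right)\right)^{2} = \left(34 + 378\right)^{2} = 412^{2} = 169744$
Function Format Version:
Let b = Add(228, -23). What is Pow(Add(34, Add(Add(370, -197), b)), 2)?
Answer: 169744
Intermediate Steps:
b = 205
Pow(Add(34, Add(Add(370, -197), b)), 2) = Pow(Add(34, Add(Add(370, -197), 205)), 2) = Pow(Add(34, Add(173, 205)), 2) = Pow(Add(34, 378), 2) = Pow(412, 2) = 169744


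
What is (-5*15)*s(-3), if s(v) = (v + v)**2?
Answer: -2700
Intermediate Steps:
s(v) = 4*v**2 (s(v) = (2*v)**2 = 4*v**2)
(-5*15)*s(-3) = (-5*15)*(4*(-3)**2) = -300*9 = -75*36 = -2700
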